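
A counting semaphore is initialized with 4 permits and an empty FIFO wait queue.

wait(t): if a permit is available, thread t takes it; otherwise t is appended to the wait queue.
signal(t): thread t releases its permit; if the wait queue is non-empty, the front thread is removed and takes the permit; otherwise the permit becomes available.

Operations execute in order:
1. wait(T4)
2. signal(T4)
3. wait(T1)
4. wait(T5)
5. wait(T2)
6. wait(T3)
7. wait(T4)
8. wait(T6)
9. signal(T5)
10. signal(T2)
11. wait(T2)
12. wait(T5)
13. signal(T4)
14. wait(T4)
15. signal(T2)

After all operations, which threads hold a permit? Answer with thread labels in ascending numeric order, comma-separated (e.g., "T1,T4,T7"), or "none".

Step 1: wait(T4) -> count=3 queue=[] holders={T4}
Step 2: signal(T4) -> count=4 queue=[] holders={none}
Step 3: wait(T1) -> count=3 queue=[] holders={T1}
Step 4: wait(T5) -> count=2 queue=[] holders={T1,T5}
Step 5: wait(T2) -> count=1 queue=[] holders={T1,T2,T5}
Step 6: wait(T3) -> count=0 queue=[] holders={T1,T2,T3,T5}
Step 7: wait(T4) -> count=0 queue=[T4] holders={T1,T2,T3,T5}
Step 8: wait(T6) -> count=0 queue=[T4,T6] holders={T1,T2,T3,T5}
Step 9: signal(T5) -> count=0 queue=[T6] holders={T1,T2,T3,T4}
Step 10: signal(T2) -> count=0 queue=[] holders={T1,T3,T4,T6}
Step 11: wait(T2) -> count=0 queue=[T2] holders={T1,T3,T4,T6}
Step 12: wait(T5) -> count=0 queue=[T2,T5] holders={T1,T3,T4,T6}
Step 13: signal(T4) -> count=0 queue=[T5] holders={T1,T2,T3,T6}
Step 14: wait(T4) -> count=0 queue=[T5,T4] holders={T1,T2,T3,T6}
Step 15: signal(T2) -> count=0 queue=[T4] holders={T1,T3,T5,T6}
Final holders: T1,T3,T5,T6

Answer: T1,T3,T5,T6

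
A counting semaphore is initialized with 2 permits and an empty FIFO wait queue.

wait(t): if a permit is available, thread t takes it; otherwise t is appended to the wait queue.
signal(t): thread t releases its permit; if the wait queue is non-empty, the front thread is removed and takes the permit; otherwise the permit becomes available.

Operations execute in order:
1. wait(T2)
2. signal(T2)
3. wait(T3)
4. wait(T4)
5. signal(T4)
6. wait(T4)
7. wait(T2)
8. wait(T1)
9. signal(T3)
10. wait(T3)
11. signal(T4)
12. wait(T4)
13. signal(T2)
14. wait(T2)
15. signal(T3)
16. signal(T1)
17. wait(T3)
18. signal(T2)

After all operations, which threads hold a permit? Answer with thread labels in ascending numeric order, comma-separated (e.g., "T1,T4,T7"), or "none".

Answer: T3,T4

Derivation:
Step 1: wait(T2) -> count=1 queue=[] holders={T2}
Step 2: signal(T2) -> count=2 queue=[] holders={none}
Step 3: wait(T3) -> count=1 queue=[] holders={T3}
Step 4: wait(T4) -> count=0 queue=[] holders={T3,T4}
Step 5: signal(T4) -> count=1 queue=[] holders={T3}
Step 6: wait(T4) -> count=0 queue=[] holders={T3,T4}
Step 7: wait(T2) -> count=0 queue=[T2] holders={T3,T4}
Step 8: wait(T1) -> count=0 queue=[T2,T1] holders={T3,T4}
Step 9: signal(T3) -> count=0 queue=[T1] holders={T2,T4}
Step 10: wait(T3) -> count=0 queue=[T1,T3] holders={T2,T4}
Step 11: signal(T4) -> count=0 queue=[T3] holders={T1,T2}
Step 12: wait(T4) -> count=0 queue=[T3,T4] holders={T1,T2}
Step 13: signal(T2) -> count=0 queue=[T4] holders={T1,T3}
Step 14: wait(T2) -> count=0 queue=[T4,T2] holders={T1,T3}
Step 15: signal(T3) -> count=0 queue=[T2] holders={T1,T4}
Step 16: signal(T1) -> count=0 queue=[] holders={T2,T4}
Step 17: wait(T3) -> count=0 queue=[T3] holders={T2,T4}
Step 18: signal(T2) -> count=0 queue=[] holders={T3,T4}
Final holders: T3,T4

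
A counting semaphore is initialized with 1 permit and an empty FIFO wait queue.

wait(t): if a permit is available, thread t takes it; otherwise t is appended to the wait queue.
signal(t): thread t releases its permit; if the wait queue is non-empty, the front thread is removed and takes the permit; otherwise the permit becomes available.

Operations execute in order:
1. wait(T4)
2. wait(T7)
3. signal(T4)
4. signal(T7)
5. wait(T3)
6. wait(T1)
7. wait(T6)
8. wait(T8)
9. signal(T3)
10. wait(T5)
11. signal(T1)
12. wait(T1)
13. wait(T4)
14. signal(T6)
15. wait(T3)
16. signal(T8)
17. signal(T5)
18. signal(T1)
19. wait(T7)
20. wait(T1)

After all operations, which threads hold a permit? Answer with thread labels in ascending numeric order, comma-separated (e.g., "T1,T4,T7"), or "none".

Answer: T4

Derivation:
Step 1: wait(T4) -> count=0 queue=[] holders={T4}
Step 2: wait(T7) -> count=0 queue=[T7] holders={T4}
Step 3: signal(T4) -> count=0 queue=[] holders={T7}
Step 4: signal(T7) -> count=1 queue=[] holders={none}
Step 5: wait(T3) -> count=0 queue=[] holders={T3}
Step 6: wait(T1) -> count=0 queue=[T1] holders={T3}
Step 7: wait(T6) -> count=0 queue=[T1,T6] holders={T3}
Step 8: wait(T8) -> count=0 queue=[T1,T6,T8] holders={T3}
Step 9: signal(T3) -> count=0 queue=[T6,T8] holders={T1}
Step 10: wait(T5) -> count=0 queue=[T6,T8,T5] holders={T1}
Step 11: signal(T1) -> count=0 queue=[T8,T5] holders={T6}
Step 12: wait(T1) -> count=0 queue=[T8,T5,T1] holders={T6}
Step 13: wait(T4) -> count=0 queue=[T8,T5,T1,T4] holders={T6}
Step 14: signal(T6) -> count=0 queue=[T5,T1,T4] holders={T8}
Step 15: wait(T3) -> count=0 queue=[T5,T1,T4,T3] holders={T8}
Step 16: signal(T8) -> count=0 queue=[T1,T4,T3] holders={T5}
Step 17: signal(T5) -> count=0 queue=[T4,T3] holders={T1}
Step 18: signal(T1) -> count=0 queue=[T3] holders={T4}
Step 19: wait(T7) -> count=0 queue=[T3,T7] holders={T4}
Step 20: wait(T1) -> count=0 queue=[T3,T7,T1] holders={T4}
Final holders: T4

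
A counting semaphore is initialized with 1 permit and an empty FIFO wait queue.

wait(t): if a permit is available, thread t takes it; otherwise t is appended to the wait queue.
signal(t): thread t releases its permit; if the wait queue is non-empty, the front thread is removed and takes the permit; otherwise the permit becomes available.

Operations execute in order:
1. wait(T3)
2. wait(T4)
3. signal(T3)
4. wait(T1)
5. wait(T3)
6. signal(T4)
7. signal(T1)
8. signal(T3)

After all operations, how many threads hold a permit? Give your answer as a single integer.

Step 1: wait(T3) -> count=0 queue=[] holders={T3}
Step 2: wait(T4) -> count=0 queue=[T4] holders={T3}
Step 3: signal(T3) -> count=0 queue=[] holders={T4}
Step 4: wait(T1) -> count=0 queue=[T1] holders={T4}
Step 5: wait(T3) -> count=0 queue=[T1,T3] holders={T4}
Step 6: signal(T4) -> count=0 queue=[T3] holders={T1}
Step 7: signal(T1) -> count=0 queue=[] holders={T3}
Step 8: signal(T3) -> count=1 queue=[] holders={none}
Final holders: {none} -> 0 thread(s)

Answer: 0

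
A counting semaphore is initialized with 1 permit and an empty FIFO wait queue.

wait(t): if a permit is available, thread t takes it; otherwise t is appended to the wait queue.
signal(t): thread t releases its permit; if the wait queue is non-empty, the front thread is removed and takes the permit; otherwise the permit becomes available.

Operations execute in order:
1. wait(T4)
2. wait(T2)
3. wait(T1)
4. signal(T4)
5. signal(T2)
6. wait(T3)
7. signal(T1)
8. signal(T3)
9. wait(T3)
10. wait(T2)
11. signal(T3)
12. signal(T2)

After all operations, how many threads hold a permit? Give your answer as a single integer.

Answer: 0

Derivation:
Step 1: wait(T4) -> count=0 queue=[] holders={T4}
Step 2: wait(T2) -> count=0 queue=[T2] holders={T4}
Step 3: wait(T1) -> count=0 queue=[T2,T1] holders={T4}
Step 4: signal(T4) -> count=0 queue=[T1] holders={T2}
Step 5: signal(T2) -> count=0 queue=[] holders={T1}
Step 6: wait(T3) -> count=0 queue=[T3] holders={T1}
Step 7: signal(T1) -> count=0 queue=[] holders={T3}
Step 8: signal(T3) -> count=1 queue=[] holders={none}
Step 9: wait(T3) -> count=0 queue=[] holders={T3}
Step 10: wait(T2) -> count=0 queue=[T2] holders={T3}
Step 11: signal(T3) -> count=0 queue=[] holders={T2}
Step 12: signal(T2) -> count=1 queue=[] holders={none}
Final holders: {none} -> 0 thread(s)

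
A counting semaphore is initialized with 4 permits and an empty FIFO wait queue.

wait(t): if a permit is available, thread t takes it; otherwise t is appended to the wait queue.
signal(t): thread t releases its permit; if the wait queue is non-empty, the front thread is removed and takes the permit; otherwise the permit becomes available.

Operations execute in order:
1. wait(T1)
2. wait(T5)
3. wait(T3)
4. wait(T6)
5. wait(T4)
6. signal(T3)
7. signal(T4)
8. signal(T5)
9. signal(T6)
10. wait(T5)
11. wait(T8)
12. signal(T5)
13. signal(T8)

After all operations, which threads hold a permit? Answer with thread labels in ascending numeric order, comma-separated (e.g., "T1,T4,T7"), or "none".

Answer: T1

Derivation:
Step 1: wait(T1) -> count=3 queue=[] holders={T1}
Step 2: wait(T5) -> count=2 queue=[] holders={T1,T5}
Step 3: wait(T3) -> count=1 queue=[] holders={T1,T3,T5}
Step 4: wait(T6) -> count=0 queue=[] holders={T1,T3,T5,T6}
Step 5: wait(T4) -> count=0 queue=[T4] holders={T1,T3,T5,T6}
Step 6: signal(T3) -> count=0 queue=[] holders={T1,T4,T5,T6}
Step 7: signal(T4) -> count=1 queue=[] holders={T1,T5,T6}
Step 8: signal(T5) -> count=2 queue=[] holders={T1,T6}
Step 9: signal(T6) -> count=3 queue=[] holders={T1}
Step 10: wait(T5) -> count=2 queue=[] holders={T1,T5}
Step 11: wait(T8) -> count=1 queue=[] holders={T1,T5,T8}
Step 12: signal(T5) -> count=2 queue=[] holders={T1,T8}
Step 13: signal(T8) -> count=3 queue=[] holders={T1}
Final holders: T1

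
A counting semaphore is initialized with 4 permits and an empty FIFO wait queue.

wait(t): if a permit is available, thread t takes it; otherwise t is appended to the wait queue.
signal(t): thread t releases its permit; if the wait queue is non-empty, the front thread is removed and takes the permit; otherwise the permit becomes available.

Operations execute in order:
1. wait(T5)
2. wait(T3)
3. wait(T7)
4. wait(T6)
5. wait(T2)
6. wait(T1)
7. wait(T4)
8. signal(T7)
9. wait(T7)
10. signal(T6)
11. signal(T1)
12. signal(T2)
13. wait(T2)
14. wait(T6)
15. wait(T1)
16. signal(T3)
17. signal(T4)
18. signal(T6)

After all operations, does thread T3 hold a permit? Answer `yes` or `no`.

Step 1: wait(T5) -> count=3 queue=[] holders={T5}
Step 2: wait(T3) -> count=2 queue=[] holders={T3,T5}
Step 3: wait(T7) -> count=1 queue=[] holders={T3,T5,T7}
Step 4: wait(T6) -> count=0 queue=[] holders={T3,T5,T6,T7}
Step 5: wait(T2) -> count=0 queue=[T2] holders={T3,T5,T6,T7}
Step 6: wait(T1) -> count=0 queue=[T2,T1] holders={T3,T5,T6,T7}
Step 7: wait(T4) -> count=0 queue=[T2,T1,T4] holders={T3,T5,T6,T7}
Step 8: signal(T7) -> count=0 queue=[T1,T4] holders={T2,T3,T5,T6}
Step 9: wait(T7) -> count=0 queue=[T1,T4,T7] holders={T2,T3,T5,T6}
Step 10: signal(T6) -> count=0 queue=[T4,T7] holders={T1,T2,T3,T5}
Step 11: signal(T1) -> count=0 queue=[T7] holders={T2,T3,T4,T5}
Step 12: signal(T2) -> count=0 queue=[] holders={T3,T4,T5,T7}
Step 13: wait(T2) -> count=0 queue=[T2] holders={T3,T4,T5,T7}
Step 14: wait(T6) -> count=0 queue=[T2,T6] holders={T3,T4,T5,T7}
Step 15: wait(T1) -> count=0 queue=[T2,T6,T1] holders={T3,T4,T5,T7}
Step 16: signal(T3) -> count=0 queue=[T6,T1] holders={T2,T4,T5,T7}
Step 17: signal(T4) -> count=0 queue=[T1] holders={T2,T5,T6,T7}
Step 18: signal(T6) -> count=0 queue=[] holders={T1,T2,T5,T7}
Final holders: {T1,T2,T5,T7} -> T3 not in holders

Answer: no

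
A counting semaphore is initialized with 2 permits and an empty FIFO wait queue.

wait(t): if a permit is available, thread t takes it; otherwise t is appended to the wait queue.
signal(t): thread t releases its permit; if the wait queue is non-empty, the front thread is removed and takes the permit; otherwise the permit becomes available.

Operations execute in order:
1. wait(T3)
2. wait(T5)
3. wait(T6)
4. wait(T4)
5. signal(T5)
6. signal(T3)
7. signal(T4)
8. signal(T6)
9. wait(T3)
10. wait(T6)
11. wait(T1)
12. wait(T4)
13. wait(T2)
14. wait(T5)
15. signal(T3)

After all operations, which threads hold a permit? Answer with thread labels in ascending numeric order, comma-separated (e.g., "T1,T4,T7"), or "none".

Answer: T1,T6

Derivation:
Step 1: wait(T3) -> count=1 queue=[] holders={T3}
Step 2: wait(T5) -> count=0 queue=[] holders={T3,T5}
Step 3: wait(T6) -> count=0 queue=[T6] holders={T3,T5}
Step 4: wait(T4) -> count=0 queue=[T6,T4] holders={T3,T5}
Step 5: signal(T5) -> count=0 queue=[T4] holders={T3,T6}
Step 6: signal(T3) -> count=0 queue=[] holders={T4,T6}
Step 7: signal(T4) -> count=1 queue=[] holders={T6}
Step 8: signal(T6) -> count=2 queue=[] holders={none}
Step 9: wait(T3) -> count=1 queue=[] holders={T3}
Step 10: wait(T6) -> count=0 queue=[] holders={T3,T6}
Step 11: wait(T1) -> count=0 queue=[T1] holders={T3,T6}
Step 12: wait(T4) -> count=0 queue=[T1,T4] holders={T3,T6}
Step 13: wait(T2) -> count=0 queue=[T1,T4,T2] holders={T3,T6}
Step 14: wait(T5) -> count=0 queue=[T1,T4,T2,T5] holders={T3,T6}
Step 15: signal(T3) -> count=0 queue=[T4,T2,T5] holders={T1,T6}
Final holders: T1,T6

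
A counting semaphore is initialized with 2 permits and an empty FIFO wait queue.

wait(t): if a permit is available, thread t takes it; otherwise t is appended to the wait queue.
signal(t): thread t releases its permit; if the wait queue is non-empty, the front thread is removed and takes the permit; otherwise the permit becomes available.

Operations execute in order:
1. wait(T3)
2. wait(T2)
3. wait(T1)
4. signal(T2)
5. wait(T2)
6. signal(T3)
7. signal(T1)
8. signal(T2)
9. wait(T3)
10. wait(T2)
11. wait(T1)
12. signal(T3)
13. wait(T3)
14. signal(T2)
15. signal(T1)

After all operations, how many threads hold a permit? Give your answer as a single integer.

Step 1: wait(T3) -> count=1 queue=[] holders={T3}
Step 2: wait(T2) -> count=0 queue=[] holders={T2,T3}
Step 3: wait(T1) -> count=0 queue=[T1] holders={T2,T3}
Step 4: signal(T2) -> count=0 queue=[] holders={T1,T3}
Step 5: wait(T2) -> count=0 queue=[T2] holders={T1,T3}
Step 6: signal(T3) -> count=0 queue=[] holders={T1,T2}
Step 7: signal(T1) -> count=1 queue=[] holders={T2}
Step 8: signal(T2) -> count=2 queue=[] holders={none}
Step 9: wait(T3) -> count=1 queue=[] holders={T3}
Step 10: wait(T2) -> count=0 queue=[] holders={T2,T3}
Step 11: wait(T1) -> count=0 queue=[T1] holders={T2,T3}
Step 12: signal(T3) -> count=0 queue=[] holders={T1,T2}
Step 13: wait(T3) -> count=0 queue=[T3] holders={T1,T2}
Step 14: signal(T2) -> count=0 queue=[] holders={T1,T3}
Step 15: signal(T1) -> count=1 queue=[] holders={T3}
Final holders: {T3} -> 1 thread(s)

Answer: 1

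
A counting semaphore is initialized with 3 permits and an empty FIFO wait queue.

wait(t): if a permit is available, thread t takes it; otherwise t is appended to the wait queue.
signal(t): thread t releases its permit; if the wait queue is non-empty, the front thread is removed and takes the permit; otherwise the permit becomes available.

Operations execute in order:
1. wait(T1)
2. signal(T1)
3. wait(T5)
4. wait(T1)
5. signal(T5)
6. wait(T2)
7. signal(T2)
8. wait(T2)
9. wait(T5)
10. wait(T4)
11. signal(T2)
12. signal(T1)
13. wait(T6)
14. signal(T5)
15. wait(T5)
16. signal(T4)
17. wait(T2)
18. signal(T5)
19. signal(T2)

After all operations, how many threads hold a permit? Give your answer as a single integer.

Answer: 1

Derivation:
Step 1: wait(T1) -> count=2 queue=[] holders={T1}
Step 2: signal(T1) -> count=3 queue=[] holders={none}
Step 3: wait(T5) -> count=2 queue=[] holders={T5}
Step 4: wait(T1) -> count=1 queue=[] holders={T1,T5}
Step 5: signal(T5) -> count=2 queue=[] holders={T1}
Step 6: wait(T2) -> count=1 queue=[] holders={T1,T2}
Step 7: signal(T2) -> count=2 queue=[] holders={T1}
Step 8: wait(T2) -> count=1 queue=[] holders={T1,T2}
Step 9: wait(T5) -> count=0 queue=[] holders={T1,T2,T5}
Step 10: wait(T4) -> count=0 queue=[T4] holders={T1,T2,T5}
Step 11: signal(T2) -> count=0 queue=[] holders={T1,T4,T5}
Step 12: signal(T1) -> count=1 queue=[] holders={T4,T5}
Step 13: wait(T6) -> count=0 queue=[] holders={T4,T5,T6}
Step 14: signal(T5) -> count=1 queue=[] holders={T4,T6}
Step 15: wait(T5) -> count=0 queue=[] holders={T4,T5,T6}
Step 16: signal(T4) -> count=1 queue=[] holders={T5,T6}
Step 17: wait(T2) -> count=0 queue=[] holders={T2,T5,T6}
Step 18: signal(T5) -> count=1 queue=[] holders={T2,T6}
Step 19: signal(T2) -> count=2 queue=[] holders={T6}
Final holders: {T6} -> 1 thread(s)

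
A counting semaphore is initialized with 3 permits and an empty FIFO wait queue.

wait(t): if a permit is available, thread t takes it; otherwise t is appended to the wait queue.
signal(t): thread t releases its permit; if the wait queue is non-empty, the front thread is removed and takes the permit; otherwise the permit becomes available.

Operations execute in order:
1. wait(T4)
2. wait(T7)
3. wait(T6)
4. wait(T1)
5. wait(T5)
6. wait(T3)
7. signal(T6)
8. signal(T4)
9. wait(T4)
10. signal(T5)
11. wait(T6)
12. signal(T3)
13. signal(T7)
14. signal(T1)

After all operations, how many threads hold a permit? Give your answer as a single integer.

Answer: 2

Derivation:
Step 1: wait(T4) -> count=2 queue=[] holders={T4}
Step 2: wait(T7) -> count=1 queue=[] holders={T4,T7}
Step 3: wait(T6) -> count=0 queue=[] holders={T4,T6,T7}
Step 4: wait(T1) -> count=0 queue=[T1] holders={T4,T6,T7}
Step 5: wait(T5) -> count=0 queue=[T1,T5] holders={T4,T6,T7}
Step 6: wait(T3) -> count=0 queue=[T1,T5,T3] holders={T4,T6,T7}
Step 7: signal(T6) -> count=0 queue=[T5,T3] holders={T1,T4,T7}
Step 8: signal(T4) -> count=0 queue=[T3] holders={T1,T5,T7}
Step 9: wait(T4) -> count=0 queue=[T3,T4] holders={T1,T5,T7}
Step 10: signal(T5) -> count=0 queue=[T4] holders={T1,T3,T7}
Step 11: wait(T6) -> count=0 queue=[T4,T6] holders={T1,T3,T7}
Step 12: signal(T3) -> count=0 queue=[T6] holders={T1,T4,T7}
Step 13: signal(T7) -> count=0 queue=[] holders={T1,T4,T6}
Step 14: signal(T1) -> count=1 queue=[] holders={T4,T6}
Final holders: {T4,T6} -> 2 thread(s)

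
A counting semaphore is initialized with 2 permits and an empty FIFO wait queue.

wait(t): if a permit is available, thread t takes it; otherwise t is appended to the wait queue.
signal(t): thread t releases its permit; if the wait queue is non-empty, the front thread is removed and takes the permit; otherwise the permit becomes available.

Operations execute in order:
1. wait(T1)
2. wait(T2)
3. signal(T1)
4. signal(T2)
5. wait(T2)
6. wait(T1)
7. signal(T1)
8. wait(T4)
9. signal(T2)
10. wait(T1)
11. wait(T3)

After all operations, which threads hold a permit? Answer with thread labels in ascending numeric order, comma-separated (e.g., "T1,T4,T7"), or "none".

Answer: T1,T4

Derivation:
Step 1: wait(T1) -> count=1 queue=[] holders={T1}
Step 2: wait(T2) -> count=0 queue=[] holders={T1,T2}
Step 3: signal(T1) -> count=1 queue=[] holders={T2}
Step 4: signal(T2) -> count=2 queue=[] holders={none}
Step 5: wait(T2) -> count=1 queue=[] holders={T2}
Step 6: wait(T1) -> count=0 queue=[] holders={T1,T2}
Step 7: signal(T1) -> count=1 queue=[] holders={T2}
Step 8: wait(T4) -> count=0 queue=[] holders={T2,T4}
Step 9: signal(T2) -> count=1 queue=[] holders={T4}
Step 10: wait(T1) -> count=0 queue=[] holders={T1,T4}
Step 11: wait(T3) -> count=0 queue=[T3] holders={T1,T4}
Final holders: T1,T4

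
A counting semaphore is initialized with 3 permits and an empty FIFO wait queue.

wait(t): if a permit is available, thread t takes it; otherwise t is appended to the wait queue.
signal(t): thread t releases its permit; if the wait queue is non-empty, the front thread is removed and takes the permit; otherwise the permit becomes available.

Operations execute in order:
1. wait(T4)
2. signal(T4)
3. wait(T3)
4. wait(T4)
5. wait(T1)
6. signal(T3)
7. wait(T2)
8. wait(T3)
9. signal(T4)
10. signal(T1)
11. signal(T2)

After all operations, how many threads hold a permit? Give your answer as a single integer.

Step 1: wait(T4) -> count=2 queue=[] holders={T4}
Step 2: signal(T4) -> count=3 queue=[] holders={none}
Step 3: wait(T3) -> count=2 queue=[] holders={T3}
Step 4: wait(T4) -> count=1 queue=[] holders={T3,T4}
Step 5: wait(T1) -> count=0 queue=[] holders={T1,T3,T4}
Step 6: signal(T3) -> count=1 queue=[] holders={T1,T4}
Step 7: wait(T2) -> count=0 queue=[] holders={T1,T2,T4}
Step 8: wait(T3) -> count=0 queue=[T3] holders={T1,T2,T4}
Step 9: signal(T4) -> count=0 queue=[] holders={T1,T2,T3}
Step 10: signal(T1) -> count=1 queue=[] holders={T2,T3}
Step 11: signal(T2) -> count=2 queue=[] holders={T3}
Final holders: {T3} -> 1 thread(s)

Answer: 1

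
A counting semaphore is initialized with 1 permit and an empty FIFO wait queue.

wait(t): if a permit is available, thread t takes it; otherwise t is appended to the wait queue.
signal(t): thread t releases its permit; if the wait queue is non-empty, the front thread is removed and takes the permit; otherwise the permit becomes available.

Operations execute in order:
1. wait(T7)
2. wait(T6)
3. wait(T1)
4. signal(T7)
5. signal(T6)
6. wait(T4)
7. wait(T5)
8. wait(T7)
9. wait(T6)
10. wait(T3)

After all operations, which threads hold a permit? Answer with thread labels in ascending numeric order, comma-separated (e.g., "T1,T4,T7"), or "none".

Step 1: wait(T7) -> count=0 queue=[] holders={T7}
Step 2: wait(T6) -> count=0 queue=[T6] holders={T7}
Step 3: wait(T1) -> count=0 queue=[T6,T1] holders={T7}
Step 4: signal(T7) -> count=0 queue=[T1] holders={T6}
Step 5: signal(T6) -> count=0 queue=[] holders={T1}
Step 6: wait(T4) -> count=0 queue=[T4] holders={T1}
Step 7: wait(T5) -> count=0 queue=[T4,T5] holders={T1}
Step 8: wait(T7) -> count=0 queue=[T4,T5,T7] holders={T1}
Step 9: wait(T6) -> count=0 queue=[T4,T5,T7,T6] holders={T1}
Step 10: wait(T3) -> count=0 queue=[T4,T5,T7,T6,T3] holders={T1}
Final holders: T1

Answer: T1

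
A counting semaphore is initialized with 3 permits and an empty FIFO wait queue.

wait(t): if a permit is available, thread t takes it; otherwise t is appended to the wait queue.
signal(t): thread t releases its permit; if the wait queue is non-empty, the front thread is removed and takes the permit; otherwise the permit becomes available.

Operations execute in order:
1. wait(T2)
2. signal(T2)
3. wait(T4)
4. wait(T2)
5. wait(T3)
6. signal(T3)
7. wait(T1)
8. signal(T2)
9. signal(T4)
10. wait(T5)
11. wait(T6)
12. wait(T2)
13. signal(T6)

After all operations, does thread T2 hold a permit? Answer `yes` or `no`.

Step 1: wait(T2) -> count=2 queue=[] holders={T2}
Step 2: signal(T2) -> count=3 queue=[] holders={none}
Step 3: wait(T4) -> count=2 queue=[] holders={T4}
Step 4: wait(T2) -> count=1 queue=[] holders={T2,T4}
Step 5: wait(T3) -> count=0 queue=[] holders={T2,T3,T4}
Step 6: signal(T3) -> count=1 queue=[] holders={T2,T4}
Step 7: wait(T1) -> count=0 queue=[] holders={T1,T2,T4}
Step 8: signal(T2) -> count=1 queue=[] holders={T1,T4}
Step 9: signal(T4) -> count=2 queue=[] holders={T1}
Step 10: wait(T5) -> count=1 queue=[] holders={T1,T5}
Step 11: wait(T6) -> count=0 queue=[] holders={T1,T5,T6}
Step 12: wait(T2) -> count=0 queue=[T2] holders={T1,T5,T6}
Step 13: signal(T6) -> count=0 queue=[] holders={T1,T2,T5}
Final holders: {T1,T2,T5} -> T2 in holders

Answer: yes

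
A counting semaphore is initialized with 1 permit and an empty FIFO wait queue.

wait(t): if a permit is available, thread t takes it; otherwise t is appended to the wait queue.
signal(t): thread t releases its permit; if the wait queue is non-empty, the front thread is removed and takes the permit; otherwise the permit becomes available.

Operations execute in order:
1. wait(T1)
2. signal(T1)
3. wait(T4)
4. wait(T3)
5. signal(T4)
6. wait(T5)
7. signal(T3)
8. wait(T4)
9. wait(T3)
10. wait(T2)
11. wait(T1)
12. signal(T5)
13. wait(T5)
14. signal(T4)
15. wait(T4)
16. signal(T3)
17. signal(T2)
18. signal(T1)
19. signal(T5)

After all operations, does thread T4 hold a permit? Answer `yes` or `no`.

Step 1: wait(T1) -> count=0 queue=[] holders={T1}
Step 2: signal(T1) -> count=1 queue=[] holders={none}
Step 3: wait(T4) -> count=0 queue=[] holders={T4}
Step 4: wait(T3) -> count=0 queue=[T3] holders={T4}
Step 5: signal(T4) -> count=0 queue=[] holders={T3}
Step 6: wait(T5) -> count=0 queue=[T5] holders={T3}
Step 7: signal(T3) -> count=0 queue=[] holders={T5}
Step 8: wait(T4) -> count=0 queue=[T4] holders={T5}
Step 9: wait(T3) -> count=0 queue=[T4,T3] holders={T5}
Step 10: wait(T2) -> count=0 queue=[T4,T3,T2] holders={T5}
Step 11: wait(T1) -> count=0 queue=[T4,T3,T2,T1] holders={T5}
Step 12: signal(T5) -> count=0 queue=[T3,T2,T1] holders={T4}
Step 13: wait(T5) -> count=0 queue=[T3,T2,T1,T5] holders={T4}
Step 14: signal(T4) -> count=0 queue=[T2,T1,T5] holders={T3}
Step 15: wait(T4) -> count=0 queue=[T2,T1,T5,T4] holders={T3}
Step 16: signal(T3) -> count=0 queue=[T1,T5,T4] holders={T2}
Step 17: signal(T2) -> count=0 queue=[T5,T4] holders={T1}
Step 18: signal(T1) -> count=0 queue=[T4] holders={T5}
Step 19: signal(T5) -> count=0 queue=[] holders={T4}
Final holders: {T4} -> T4 in holders

Answer: yes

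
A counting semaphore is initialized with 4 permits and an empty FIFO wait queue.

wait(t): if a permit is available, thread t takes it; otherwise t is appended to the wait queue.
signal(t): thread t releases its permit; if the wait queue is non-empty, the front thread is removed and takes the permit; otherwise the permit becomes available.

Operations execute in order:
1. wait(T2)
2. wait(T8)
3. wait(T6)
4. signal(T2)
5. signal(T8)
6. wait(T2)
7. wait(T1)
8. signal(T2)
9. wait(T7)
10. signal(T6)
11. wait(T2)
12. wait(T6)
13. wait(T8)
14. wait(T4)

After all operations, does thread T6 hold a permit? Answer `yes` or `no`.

Answer: yes

Derivation:
Step 1: wait(T2) -> count=3 queue=[] holders={T2}
Step 2: wait(T8) -> count=2 queue=[] holders={T2,T8}
Step 3: wait(T6) -> count=1 queue=[] holders={T2,T6,T8}
Step 4: signal(T2) -> count=2 queue=[] holders={T6,T8}
Step 5: signal(T8) -> count=3 queue=[] holders={T6}
Step 6: wait(T2) -> count=2 queue=[] holders={T2,T6}
Step 7: wait(T1) -> count=1 queue=[] holders={T1,T2,T6}
Step 8: signal(T2) -> count=2 queue=[] holders={T1,T6}
Step 9: wait(T7) -> count=1 queue=[] holders={T1,T6,T7}
Step 10: signal(T6) -> count=2 queue=[] holders={T1,T7}
Step 11: wait(T2) -> count=1 queue=[] holders={T1,T2,T7}
Step 12: wait(T6) -> count=0 queue=[] holders={T1,T2,T6,T7}
Step 13: wait(T8) -> count=0 queue=[T8] holders={T1,T2,T6,T7}
Step 14: wait(T4) -> count=0 queue=[T8,T4] holders={T1,T2,T6,T7}
Final holders: {T1,T2,T6,T7} -> T6 in holders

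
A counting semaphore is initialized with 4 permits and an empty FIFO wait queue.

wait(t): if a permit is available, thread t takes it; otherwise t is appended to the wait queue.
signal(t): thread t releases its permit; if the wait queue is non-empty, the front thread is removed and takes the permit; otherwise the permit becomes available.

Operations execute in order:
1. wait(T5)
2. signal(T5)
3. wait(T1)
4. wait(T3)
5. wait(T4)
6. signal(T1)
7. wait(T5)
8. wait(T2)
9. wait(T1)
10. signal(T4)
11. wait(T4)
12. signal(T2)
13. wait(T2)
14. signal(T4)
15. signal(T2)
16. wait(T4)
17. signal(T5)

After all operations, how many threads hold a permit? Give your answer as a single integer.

Answer: 3

Derivation:
Step 1: wait(T5) -> count=3 queue=[] holders={T5}
Step 2: signal(T5) -> count=4 queue=[] holders={none}
Step 3: wait(T1) -> count=3 queue=[] holders={T1}
Step 4: wait(T3) -> count=2 queue=[] holders={T1,T3}
Step 5: wait(T4) -> count=1 queue=[] holders={T1,T3,T4}
Step 6: signal(T1) -> count=2 queue=[] holders={T3,T4}
Step 7: wait(T5) -> count=1 queue=[] holders={T3,T4,T5}
Step 8: wait(T2) -> count=0 queue=[] holders={T2,T3,T4,T5}
Step 9: wait(T1) -> count=0 queue=[T1] holders={T2,T3,T4,T5}
Step 10: signal(T4) -> count=0 queue=[] holders={T1,T2,T3,T5}
Step 11: wait(T4) -> count=0 queue=[T4] holders={T1,T2,T3,T5}
Step 12: signal(T2) -> count=0 queue=[] holders={T1,T3,T4,T5}
Step 13: wait(T2) -> count=0 queue=[T2] holders={T1,T3,T4,T5}
Step 14: signal(T4) -> count=0 queue=[] holders={T1,T2,T3,T5}
Step 15: signal(T2) -> count=1 queue=[] holders={T1,T3,T5}
Step 16: wait(T4) -> count=0 queue=[] holders={T1,T3,T4,T5}
Step 17: signal(T5) -> count=1 queue=[] holders={T1,T3,T4}
Final holders: {T1,T3,T4} -> 3 thread(s)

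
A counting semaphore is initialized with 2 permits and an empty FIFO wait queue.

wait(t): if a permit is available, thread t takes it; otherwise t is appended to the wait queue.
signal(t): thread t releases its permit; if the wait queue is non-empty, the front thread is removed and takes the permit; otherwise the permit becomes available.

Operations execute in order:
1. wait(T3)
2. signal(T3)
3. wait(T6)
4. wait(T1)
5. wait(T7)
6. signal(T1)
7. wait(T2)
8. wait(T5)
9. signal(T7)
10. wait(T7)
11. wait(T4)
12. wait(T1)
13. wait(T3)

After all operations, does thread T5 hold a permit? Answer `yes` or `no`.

Answer: no

Derivation:
Step 1: wait(T3) -> count=1 queue=[] holders={T3}
Step 2: signal(T3) -> count=2 queue=[] holders={none}
Step 3: wait(T6) -> count=1 queue=[] holders={T6}
Step 4: wait(T1) -> count=0 queue=[] holders={T1,T6}
Step 5: wait(T7) -> count=0 queue=[T7] holders={T1,T6}
Step 6: signal(T1) -> count=0 queue=[] holders={T6,T7}
Step 7: wait(T2) -> count=0 queue=[T2] holders={T6,T7}
Step 8: wait(T5) -> count=0 queue=[T2,T5] holders={T6,T7}
Step 9: signal(T7) -> count=0 queue=[T5] holders={T2,T6}
Step 10: wait(T7) -> count=0 queue=[T5,T7] holders={T2,T6}
Step 11: wait(T4) -> count=0 queue=[T5,T7,T4] holders={T2,T6}
Step 12: wait(T1) -> count=0 queue=[T5,T7,T4,T1] holders={T2,T6}
Step 13: wait(T3) -> count=0 queue=[T5,T7,T4,T1,T3] holders={T2,T6}
Final holders: {T2,T6} -> T5 not in holders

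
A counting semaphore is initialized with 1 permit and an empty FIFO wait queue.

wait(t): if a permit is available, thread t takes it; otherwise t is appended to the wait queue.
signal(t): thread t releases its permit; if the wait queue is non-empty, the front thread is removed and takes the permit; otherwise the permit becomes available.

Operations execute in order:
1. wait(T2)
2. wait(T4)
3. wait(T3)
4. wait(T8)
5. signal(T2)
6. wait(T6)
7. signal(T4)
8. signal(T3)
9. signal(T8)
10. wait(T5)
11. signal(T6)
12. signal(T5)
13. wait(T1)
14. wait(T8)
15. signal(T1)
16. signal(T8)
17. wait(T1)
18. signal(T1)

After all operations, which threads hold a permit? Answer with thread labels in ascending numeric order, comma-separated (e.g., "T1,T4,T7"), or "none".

Step 1: wait(T2) -> count=0 queue=[] holders={T2}
Step 2: wait(T4) -> count=0 queue=[T4] holders={T2}
Step 3: wait(T3) -> count=0 queue=[T4,T3] holders={T2}
Step 4: wait(T8) -> count=0 queue=[T4,T3,T8] holders={T2}
Step 5: signal(T2) -> count=0 queue=[T3,T8] holders={T4}
Step 6: wait(T6) -> count=0 queue=[T3,T8,T6] holders={T4}
Step 7: signal(T4) -> count=0 queue=[T8,T6] holders={T3}
Step 8: signal(T3) -> count=0 queue=[T6] holders={T8}
Step 9: signal(T8) -> count=0 queue=[] holders={T6}
Step 10: wait(T5) -> count=0 queue=[T5] holders={T6}
Step 11: signal(T6) -> count=0 queue=[] holders={T5}
Step 12: signal(T5) -> count=1 queue=[] holders={none}
Step 13: wait(T1) -> count=0 queue=[] holders={T1}
Step 14: wait(T8) -> count=0 queue=[T8] holders={T1}
Step 15: signal(T1) -> count=0 queue=[] holders={T8}
Step 16: signal(T8) -> count=1 queue=[] holders={none}
Step 17: wait(T1) -> count=0 queue=[] holders={T1}
Step 18: signal(T1) -> count=1 queue=[] holders={none}
Final holders: none

Answer: none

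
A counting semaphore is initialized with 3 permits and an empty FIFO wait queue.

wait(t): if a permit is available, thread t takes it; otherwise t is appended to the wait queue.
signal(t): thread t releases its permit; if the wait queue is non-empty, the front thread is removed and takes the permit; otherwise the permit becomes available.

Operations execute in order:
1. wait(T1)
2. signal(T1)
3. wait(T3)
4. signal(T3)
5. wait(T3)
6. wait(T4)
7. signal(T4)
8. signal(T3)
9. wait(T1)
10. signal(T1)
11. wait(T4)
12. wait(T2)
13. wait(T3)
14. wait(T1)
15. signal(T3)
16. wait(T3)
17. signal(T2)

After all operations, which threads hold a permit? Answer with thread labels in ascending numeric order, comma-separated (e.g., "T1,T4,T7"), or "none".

Step 1: wait(T1) -> count=2 queue=[] holders={T1}
Step 2: signal(T1) -> count=3 queue=[] holders={none}
Step 3: wait(T3) -> count=2 queue=[] holders={T3}
Step 4: signal(T3) -> count=3 queue=[] holders={none}
Step 5: wait(T3) -> count=2 queue=[] holders={T3}
Step 6: wait(T4) -> count=1 queue=[] holders={T3,T4}
Step 7: signal(T4) -> count=2 queue=[] holders={T3}
Step 8: signal(T3) -> count=3 queue=[] holders={none}
Step 9: wait(T1) -> count=2 queue=[] holders={T1}
Step 10: signal(T1) -> count=3 queue=[] holders={none}
Step 11: wait(T4) -> count=2 queue=[] holders={T4}
Step 12: wait(T2) -> count=1 queue=[] holders={T2,T4}
Step 13: wait(T3) -> count=0 queue=[] holders={T2,T3,T4}
Step 14: wait(T1) -> count=0 queue=[T1] holders={T2,T3,T4}
Step 15: signal(T3) -> count=0 queue=[] holders={T1,T2,T4}
Step 16: wait(T3) -> count=0 queue=[T3] holders={T1,T2,T4}
Step 17: signal(T2) -> count=0 queue=[] holders={T1,T3,T4}
Final holders: T1,T3,T4

Answer: T1,T3,T4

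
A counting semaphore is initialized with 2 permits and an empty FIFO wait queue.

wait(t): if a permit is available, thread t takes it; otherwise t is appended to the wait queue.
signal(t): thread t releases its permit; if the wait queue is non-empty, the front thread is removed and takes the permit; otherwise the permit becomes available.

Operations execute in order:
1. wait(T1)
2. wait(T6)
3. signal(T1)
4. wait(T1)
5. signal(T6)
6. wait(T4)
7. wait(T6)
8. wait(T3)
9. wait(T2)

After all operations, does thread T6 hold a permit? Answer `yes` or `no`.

Step 1: wait(T1) -> count=1 queue=[] holders={T1}
Step 2: wait(T6) -> count=0 queue=[] holders={T1,T6}
Step 3: signal(T1) -> count=1 queue=[] holders={T6}
Step 4: wait(T1) -> count=0 queue=[] holders={T1,T6}
Step 5: signal(T6) -> count=1 queue=[] holders={T1}
Step 6: wait(T4) -> count=0 queue=[] holders={T1,T4}
Step 7: wait(T6) -> count=0 queue=[T6] holders={T1,T4}
Step 8: wait(T3) -> count=0 queue=[T6,T3] holders={T1,T4}
Step 9: wait(T2) -> count=0 queue=[T6,T3,T2] holders={T1,T4}
Final holders: {T1,T4} -> T6 not in holders

Answer: no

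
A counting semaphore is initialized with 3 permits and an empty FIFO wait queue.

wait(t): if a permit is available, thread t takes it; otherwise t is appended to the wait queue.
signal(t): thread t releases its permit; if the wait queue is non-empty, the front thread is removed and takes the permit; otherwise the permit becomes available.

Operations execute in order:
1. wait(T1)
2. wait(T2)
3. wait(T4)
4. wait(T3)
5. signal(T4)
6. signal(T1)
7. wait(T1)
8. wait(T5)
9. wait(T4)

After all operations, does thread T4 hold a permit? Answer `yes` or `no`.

Answer: no

Derivation:
Step 1: wait(T1) -> count=2 queue=[] holders={T1}
Step 2: wait(T2) -> count=1 queue=[] holders={T1,T2}
Step 3: wait(T4) -> count=0 queue=[] holders={T1,T2,T4}
Step 4: wait(T3) -> count=0 queue=[T3] holders={T1,T2,T4}
Step 5: signal(T4) -> count=0 queue=[] holders={T1,T2,T3}
Step 6: signal(T1) -> count=1 queue=[] holders={T2,T3}
Step 7: wait(T1) -> count=0 queue=[] holders={T1,T2,T3}
Step 8: wait(T5) -> count=0 queue=[T5] holders={T1,T2,T3}
Step 9: wait(T4) -> count=0 queue=[T5,T4] holders={T1,T2,T3}
Final holders: {T1,T2,T3} -> T4 not in holders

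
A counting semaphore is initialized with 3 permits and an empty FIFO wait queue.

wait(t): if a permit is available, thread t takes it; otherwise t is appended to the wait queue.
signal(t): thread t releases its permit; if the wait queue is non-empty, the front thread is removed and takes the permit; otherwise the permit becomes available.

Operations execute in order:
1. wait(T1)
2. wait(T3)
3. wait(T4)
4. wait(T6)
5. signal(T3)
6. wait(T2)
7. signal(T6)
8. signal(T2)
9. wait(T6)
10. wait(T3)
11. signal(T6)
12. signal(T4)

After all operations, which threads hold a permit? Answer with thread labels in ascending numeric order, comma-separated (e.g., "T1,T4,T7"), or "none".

Step 1: wait(T1) -> count=2 queue=[] holders={T1}
Step 2: wait(T3) -> count=1 queue=[] holders={T1,T3}
Step 3: wait(T4) -> count=0 queue=[] holders={T1,T3,T4}
Step 4: wait(T6) -> count=0 queue=[T6] holders={T1,T3,T4}
Step 5: signal(T3) -> count=0 queue=[] holders={T1,T4,T6}
Step 6: wait(T2) -> count=0 queue=[T2] holders={T1,T4,T6}
Step 7: signal(T6) -> count=0 queue=[] holders={T1,T2,T4}
Step 8: signal(T2) -> count=1 queue=[] holders={T1,T4}
Step 9: wait(T6) -> count=0 queue=[] holders={T1,T4,T6}
Step 10: wait(T3) -> count=0 queue=[T3] holders={T1,T4,T6}
Step 11: signal(T6) -> count=0 queue=[] holders={T1,T3,T4}
Step 12: signal(T4) -> count=1 queue=[] holders={T1,T3}
Final holders: T1,T3

Answer: T1,T3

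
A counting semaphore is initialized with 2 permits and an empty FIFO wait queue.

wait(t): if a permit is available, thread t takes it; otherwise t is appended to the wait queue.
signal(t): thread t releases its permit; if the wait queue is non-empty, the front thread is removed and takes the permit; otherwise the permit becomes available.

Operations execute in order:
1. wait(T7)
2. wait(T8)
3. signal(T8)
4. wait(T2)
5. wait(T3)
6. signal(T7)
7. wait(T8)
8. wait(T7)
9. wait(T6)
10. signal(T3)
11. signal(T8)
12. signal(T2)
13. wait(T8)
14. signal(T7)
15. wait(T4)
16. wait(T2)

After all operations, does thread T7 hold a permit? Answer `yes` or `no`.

Answer: no

Derivation:
Step 1: wait(T7) -> count=1 queue=[] holders={T7}
Step 2: wait(T8) -> count=0 queue=[] holders={T7,T8}
Step 3: signal(T8) -> count=1 queue=[] holders={T7}
Step 4: wait(T2) -> count=0 queue=[] holders={T2,T7}
Step 5: wait(T3) -> count=0 queue=[T3] holders={T2,T7}
Step 6: signal(T7) -> count=0 queue=[] holders={T2,T3}
Step 7: wait(T8) -> count=0 queue=[T8] holders={T2,T3}
Step 8: wait(T7) -> count=0 queue=[T8,T7] holders={T2,T3}
Step 9: wait(T6) -> count=0 queue=[T8,T7,T6] holders={T2,T3}
Step 10: signal(T3) -> count=0 queue=[T7,T6] holders={T2,T8}
Step 11: signal(T8) -> count=0 queue=[T6] holders={T2,T7}
Step 12: signal(T2) -> count=0 queue=[] holders={T6,T7}
Step 13: wait(T8) -> count=0 queue=[T8] holders={T6,T7}
Step 14: signal(T7) -> count=0 queue=[] holders={T6,T8}
Step 15: wait(T4) -> count=0 queue=[T4] holders={T6,T8}
Step 16: wait(T2) -> count=0 queue=[T4,T2] holders={T6,T8}
Final holders: {T6,T8} -> T7 not in holders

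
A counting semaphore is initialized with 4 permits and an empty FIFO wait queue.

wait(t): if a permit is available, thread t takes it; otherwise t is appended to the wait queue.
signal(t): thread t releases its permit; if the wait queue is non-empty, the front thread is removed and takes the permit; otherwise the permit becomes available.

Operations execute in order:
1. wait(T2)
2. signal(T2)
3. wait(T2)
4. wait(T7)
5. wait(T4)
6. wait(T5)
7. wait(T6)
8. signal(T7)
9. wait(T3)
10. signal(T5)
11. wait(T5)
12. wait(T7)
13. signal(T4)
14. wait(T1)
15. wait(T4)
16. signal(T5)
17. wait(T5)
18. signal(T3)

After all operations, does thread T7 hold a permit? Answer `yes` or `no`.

Step 1: wait(T2) -> count=3 queue=[] holders={T2}
Step 2: signal(T2) -> count=4 queue=[] holders={none}
Step 3: wait(T2) -> count=3 queue=[] holders={T2}
Step 4: wait(T7) -> count=2 queue=[] holders={T2,T7}
Step 5: wait(T4) -> count=1 queue=[] holders={T2,T4,T7}
Step 6: wait(T5) -> count=0 queue=[] holders={T2,T4,T5,T7}
Step 7: wait(T6) -> count=0 queue=[T6] holders={T2,T4,T5,T7}
Step 8: signal(T7) -> count=0 queue=[] holders={T2,T4,T5,T6}
Step 9: wait(T3) -> count=0 queue=[T3] holders={T2,T4,T5,T6}
Step 10: signal(T5) -> count=0 queue=[] holders={T2,T3,T4,T6}
Step 11: wait(T5) -> count=0 queue=[T5] holders={T2,T3,T4,T6}
Step 12: wait(T7) -> count=0 queue=[T5,T7] holders={T2,T3,T4,T6}
Step 13: signal(T4) -> count=0 queue=[T7] holders={T2,T3,T5,T6}
Step 14: wait(T1) -> count=0 queue=[T7,T1] holders={T2,T3,T5,T6}
Step 15: wait(T4) -> count=0 queue=[T7,T1,T4] holders={T2,T3,T5,T6}
Step 16: signal(T5) -> count=0 queue=[T1,T4] holders={T2,T3,T6,T7}
Step 17: wait(T5) -> count=0 queue=[T1,T4,T5] holders={T2,T3,T6,T7}
Step 18: signal(T3) -> count=0 queue=[T4,T5] holders={T1,T2,T6,T7}
Final holders: {T1,T2,T6,T7} -> T7 in holders

Answer: yes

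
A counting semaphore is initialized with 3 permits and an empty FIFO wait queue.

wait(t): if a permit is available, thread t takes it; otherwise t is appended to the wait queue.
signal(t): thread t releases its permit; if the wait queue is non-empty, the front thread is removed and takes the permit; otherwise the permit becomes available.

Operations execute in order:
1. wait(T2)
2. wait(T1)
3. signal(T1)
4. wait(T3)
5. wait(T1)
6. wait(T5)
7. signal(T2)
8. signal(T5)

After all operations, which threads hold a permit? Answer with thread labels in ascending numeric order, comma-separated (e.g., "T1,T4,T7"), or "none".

Answer: T1,T3

Derivation:
Step 1: wait(T2) -> count=2 queue=[] holders={T2}
Step 2: wait(T1) -> count=1 queue=[] holders={T1,T2}
Step 3: signal(T1) -> count=2 queue=[] holders={T2}
Step 4: wait(T3) -> count=1 queue=[] holders={T2,T3}
Step 5: wait(T1) -> count=0 queue=[] holders={T1,T2,T3}
Step 6: wait(T5) -> count=0 queue=[T5] holders={T1,T2,T3}
Step 7: signal(T2) -> count=0 queue=[] holders={T1,T3,T5}
Step 8: signal(T5) -> count=1 queue=[] holders={T1,T3}
Final holders: T1,T3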